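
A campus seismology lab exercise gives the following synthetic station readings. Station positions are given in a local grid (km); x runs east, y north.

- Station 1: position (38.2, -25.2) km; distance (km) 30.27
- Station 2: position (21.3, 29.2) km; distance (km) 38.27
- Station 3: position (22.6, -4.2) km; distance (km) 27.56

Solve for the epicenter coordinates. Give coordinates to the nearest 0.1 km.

x ≈ 49.2 km, y ≈ 3.0 km

Circle about each station: (x − 38.2)² + (y + 25.2)² = 30.27²; (x − 21.3)² + (y − 29.2)² = 38.27²; (x − 22.6)² + (y + 4.2)² = 27.56².
Subtracting the Station 1 equation from the Station 2 and Station 3 equations removes the quadratic terms:
-33.8 x + 108.8 y = -1336.27
-31.2 x + 42.0 y = -1409.16
Solving the 2×2 system: x ≈ 49.2, y ≈ 3.0 km.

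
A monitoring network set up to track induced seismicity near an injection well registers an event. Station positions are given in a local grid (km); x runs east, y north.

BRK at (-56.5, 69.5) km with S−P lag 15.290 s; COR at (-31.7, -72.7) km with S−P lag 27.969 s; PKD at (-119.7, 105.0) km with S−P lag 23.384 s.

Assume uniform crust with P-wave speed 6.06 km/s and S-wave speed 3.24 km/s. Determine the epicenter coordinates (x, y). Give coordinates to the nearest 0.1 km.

Distance from S−P lag: d = Δt · v_P v_S / (v_P − v_S) = Δt · (6.06·3.24)/(6.06−3.24) ≈ 6.9626·Δt.
So d_BRK = 106.46, d_COR = 194.74, d_PKD = 162.81 km.
Circle about each station: (x + 56.5)² + (y − 69.5)² = 106.46²; (x + 31.7)² + (y + 72.7)² = 194.74²; (x + 119.7)² + (y − 105.0)² = 162.81².
Subtracting the BRK equation from the COR and PKD equations removes the quadratic terms:
49.6 x − 284.4 y = -28322.26
-126.4 x + 71.0 y = 2157.23
Solving the 2×2 system: x ≈ 43.1, y ≈ 107.1 km.
Check against BRK (with the unrounded x, y): √((x + 56.5)²+(y − 69.5)²) = 106.46 ≈ 106.46 km. ✓

43.1 km east, 107.1 km north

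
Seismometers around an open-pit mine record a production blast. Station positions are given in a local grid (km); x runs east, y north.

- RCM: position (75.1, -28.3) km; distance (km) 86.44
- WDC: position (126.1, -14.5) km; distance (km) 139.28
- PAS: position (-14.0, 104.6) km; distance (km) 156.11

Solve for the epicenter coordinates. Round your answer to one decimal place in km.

-8.2 km east, -51.4 km north

Circle about each station: (x − 75.1)² + (y + 28.3)² = 86.44²; (x − 126.1)² + (y + 14.5)² = 139.28²; (x + 14.0)² + (y − 104.6)² = 156.11².
Subtracting pairs of circle equations eliminates x²+y² and gives linear equations (the radical axes):
102.0 x + 27.6 y = -2256.48
-178.2 x + 265.8 y = -12202.20
Solving the 2×2 system: x ≈ -8.2, y ≈ -51.4 km.
Check against RCM (with the unrounded x, y): √((x − 75.1)²+(y + 28.3)²) = 86.46 ≈ 86.44 km. ✓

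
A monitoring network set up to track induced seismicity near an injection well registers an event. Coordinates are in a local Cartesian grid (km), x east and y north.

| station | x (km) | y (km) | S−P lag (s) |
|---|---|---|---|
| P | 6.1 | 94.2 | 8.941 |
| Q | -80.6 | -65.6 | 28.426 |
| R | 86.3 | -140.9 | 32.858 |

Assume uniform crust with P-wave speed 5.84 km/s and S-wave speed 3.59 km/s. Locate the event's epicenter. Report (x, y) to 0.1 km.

Distance from S−P lag: d = Δt · v_P v_S / (v_P − v_S) = Δt · (5.84·3.59)/(5.84−3.59) ≈ 9.3180·Δt.
So d_P = 83.31, d_Q = 264.87, d_R = 306.17 km.
Circle about each station: (x − 6.1)² + (y − 94.2)² = 83.31²; (x + 80.6)² + (y + 65.6)² = 264.87²; (x − 86.3)² + (y + 140.9)² = 306.17².
Subtracting pairs of circle equations eliminates x²+y² and gives linear equations (the radical axes):
-173.4 x − 319.6 y = -61326.69
160.4 x − 470.2 y = -68409.86
Solving the 2×2 system: x ≈ 52.5, y ≈ 163.4 km.

52.5 km east, 163.4 km north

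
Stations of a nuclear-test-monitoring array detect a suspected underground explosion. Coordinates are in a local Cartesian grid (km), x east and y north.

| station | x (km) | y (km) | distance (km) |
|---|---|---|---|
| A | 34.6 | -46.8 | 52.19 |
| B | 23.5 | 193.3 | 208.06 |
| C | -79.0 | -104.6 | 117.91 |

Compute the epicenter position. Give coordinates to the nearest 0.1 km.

-5.0 km east, -12.8 km north

Circle about each station: (x − 34.6)² + (y + 46.8)² = 52.19²; (x − 23.5)² + (y − 193.3)² = 208.06²; (x + 79.0)² + (y + 104.6)² = 117.91².
Subtracting pairs of circle equations eliminates x²+y² and gives linear equations (the radical axes):
-22.2 x + 480.2 y = -6035.43
-227.2 x − 115.6 y = 2615.79
Solving the 2×2 system: x ≈ -5.0, y ≈ -12.8 km.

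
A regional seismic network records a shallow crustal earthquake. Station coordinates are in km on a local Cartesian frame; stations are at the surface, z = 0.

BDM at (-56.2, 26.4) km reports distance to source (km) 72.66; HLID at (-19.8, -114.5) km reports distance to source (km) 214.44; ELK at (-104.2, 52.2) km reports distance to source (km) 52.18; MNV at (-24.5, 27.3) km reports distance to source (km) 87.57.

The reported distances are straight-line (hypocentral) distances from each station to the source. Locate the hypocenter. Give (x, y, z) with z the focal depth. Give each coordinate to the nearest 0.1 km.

x ≈ -79.8 km, y ≈ 89.6 km, depth ≈ 27.0 km

Each station gives a sphere (x−x_i)² + (y−y_i)² + z² = d_i² (stations at z=0).
Subtracting the BDM sphere from HLID and ELK: z² cancels, leaving linear equations in x and y:
72.8 x − 281.8 y = -31058.15
-96.0 x + 51.6 y = 12283.80
Solving: x ≈ -79.797, y ≈ 89.599 km (keep extra digits for the depth step; rounded: -79.8, 89.6).
Then from the BDM sphere: z² = 72.66² − (x + 56.2)² − (y − 26.4)² with x = -79.797, y = 89.599, so z ≈ 26.992 ≈ 27.0 km.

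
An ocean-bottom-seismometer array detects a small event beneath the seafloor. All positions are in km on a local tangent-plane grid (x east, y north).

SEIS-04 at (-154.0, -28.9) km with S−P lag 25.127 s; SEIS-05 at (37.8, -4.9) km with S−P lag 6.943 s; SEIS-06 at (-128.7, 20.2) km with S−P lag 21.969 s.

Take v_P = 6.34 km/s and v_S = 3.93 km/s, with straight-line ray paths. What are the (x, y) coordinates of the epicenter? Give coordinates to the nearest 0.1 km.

Distance from S−P lag: d = Δt · v_P v_S / (v_P − v_S) = Δt · (6.34·3.93)/(6.34−3.93) ≈ 10.3387·Δt.
So d_SEIS-04 = 259.78, d_SEIS-05 = 71.78, d_SEIS-06 = 227.13 km.
Circle about each station: (x + 154.0)² + (y + 28.9)² = 259.78²; (x − 37.8)² + (y + 4.9)² = 71.78²; (x + 128.7)² + (y − 20.2)² = 227.13².
Subtracting pairs of circle equations eliminates x²+y² and gives linear equations (the radical axes):
383.6 x + 48.0 y = 39234.92
50.6 x + 98.2 y = 8318.13
Solving the 2×2 system: x ≈ 98.0, y ≈ 34.2 km.
Check against SEIS-04 (with the unrounded x, y): √((x + 154.0)²+(y + 28.9)²) = 259.78 ≈ 259.78 km. ✓

x ≈ 98.0 km, y ≈ 34.2 km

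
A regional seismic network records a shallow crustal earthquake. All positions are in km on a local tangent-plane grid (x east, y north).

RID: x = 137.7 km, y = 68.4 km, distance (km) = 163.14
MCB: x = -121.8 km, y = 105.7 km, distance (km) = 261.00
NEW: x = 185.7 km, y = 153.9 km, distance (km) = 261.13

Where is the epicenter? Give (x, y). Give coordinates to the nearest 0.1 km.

x ≈ 64.3 km, y ≈ -77.3 km

Circle about each station: (x − 137.7)² + (y − 68.4)² = 163.14²; (x + 121.8)² + (y − 105.7)² = 261.00²; (x − 185.7)² + (y − 153.9)² = 261.13².
Subtracting the RID equation from the MCB and NEW equations removes the quadratic terms:
-519.0 x + 74.6 y = -39138.46
96.0 x + 171.0 y = -7044.37
Solving the 2×2 system: x ≈ 64.3, y ≈ -77.3 km.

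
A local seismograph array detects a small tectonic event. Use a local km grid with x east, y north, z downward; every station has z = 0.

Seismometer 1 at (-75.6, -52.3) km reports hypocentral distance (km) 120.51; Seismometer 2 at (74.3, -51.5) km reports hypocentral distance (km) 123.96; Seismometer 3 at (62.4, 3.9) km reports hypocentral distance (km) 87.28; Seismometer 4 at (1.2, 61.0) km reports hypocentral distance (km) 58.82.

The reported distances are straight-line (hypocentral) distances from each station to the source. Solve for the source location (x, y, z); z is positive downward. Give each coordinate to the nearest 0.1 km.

Each station gives a sphere (x−x_i)² + (y−y_i)² + z² = d_i² (stations at z=0).
Subtracting the Seismometer 1 sphere from Seismometer 2 and Seismometer 3: z² cancels, leaving linear equations in x and y:
299.8 x + 1.6 y = -1121.33
276.0 x + 112.4 y = 2363.18
Solving: x ≈ -3.904, y ≈ 30.610 km (keep extra digits for the depth step; rounded: -3.9, 30.6).
Then from the Seismometer 1 sphere: z² = 120.51² − (x + 75.6)² − (y + 52.3)² with x = -3.904, y = 30.610, so z ≈ 50.083 ≈ 50.1 km.

x ≈ -3.9 km, y ≈ 30.6 km, depth ≈ 50.1 km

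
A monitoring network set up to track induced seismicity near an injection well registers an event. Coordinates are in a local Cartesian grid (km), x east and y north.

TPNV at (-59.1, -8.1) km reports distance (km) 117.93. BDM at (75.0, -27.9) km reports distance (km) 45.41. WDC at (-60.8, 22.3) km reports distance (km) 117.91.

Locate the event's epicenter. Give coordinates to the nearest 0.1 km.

56.8 km east, 13.7 km north

Circle about each station: (x + 59.1)² + (y + 8.1)² = 117.93²; (x − 75.0)² + (y + 27.9)² = 45.41²; (x + 60.8)² + (y − 22.3)² = 117.91².
Subtracting the TPNV equation from the BDM and WDC equations removes the quadratic terms:
268.2 x − 39.6 y = 14690.41
-3.4 x + 60.8 y = 640.23
Solving the 2×2 system: x ≈ 56.8, y ≈ 13.7 km.
Check against TPNV (with the unrounded x, y): √((x + 59.1)²+(y + 8.1)²) = 117.93 ≈ 117.93 km. ✓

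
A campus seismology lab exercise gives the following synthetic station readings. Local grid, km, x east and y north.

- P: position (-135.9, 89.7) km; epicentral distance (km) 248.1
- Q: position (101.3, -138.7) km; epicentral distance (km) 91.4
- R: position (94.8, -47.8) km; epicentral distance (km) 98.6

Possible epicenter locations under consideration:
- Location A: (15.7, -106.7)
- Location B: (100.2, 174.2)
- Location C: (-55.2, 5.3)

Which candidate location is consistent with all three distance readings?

For each candidate, compare |candidate − station| to the reported distance:
Location A: residuals P 0.0, Q 0.0, R 0.0 → max 0.0 km
Location B: residuals P 2.7, Q 221.5, R 123.5 → max 221.5 km
Location C: residuals P 131.3, Q 121.3, R 60.5 → max 131.3 km
Only Location A has all residuals ≈ 0.

Location A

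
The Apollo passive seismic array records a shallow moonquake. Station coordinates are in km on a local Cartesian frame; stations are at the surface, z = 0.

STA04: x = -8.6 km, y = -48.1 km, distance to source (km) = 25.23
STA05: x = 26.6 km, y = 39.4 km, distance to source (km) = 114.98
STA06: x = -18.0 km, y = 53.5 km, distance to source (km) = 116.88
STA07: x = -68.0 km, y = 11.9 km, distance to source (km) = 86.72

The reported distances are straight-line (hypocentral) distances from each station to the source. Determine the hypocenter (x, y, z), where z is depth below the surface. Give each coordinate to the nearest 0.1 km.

x ≈ -25.2 km, y ≈ -62.5 km, depth ≈ 12.4 km

Each station gives a sphere (x−x_i)² + (y−y_i)² + z² = d_i² (stations at z=0).
Subtracting the STA04 sphere from STA05 and STA06: z² cancels, leaving linear equations in x and y:
70.4 x + 175.0 y = -12711.50
-18.8 x + 203.2 y = -12225.70
Solving: x ≈ -25.204, y ≈ -62.498 km (keep extra digits for the depth step; rounded: -25.2, -62.5).
Then from the STA04 sphere: z² = 25.23² − (x + 8.6)² − (y + 48.1)² with x = -25.204, y = -62.498, so z ≈ 12.392 ≈ 12.4 km.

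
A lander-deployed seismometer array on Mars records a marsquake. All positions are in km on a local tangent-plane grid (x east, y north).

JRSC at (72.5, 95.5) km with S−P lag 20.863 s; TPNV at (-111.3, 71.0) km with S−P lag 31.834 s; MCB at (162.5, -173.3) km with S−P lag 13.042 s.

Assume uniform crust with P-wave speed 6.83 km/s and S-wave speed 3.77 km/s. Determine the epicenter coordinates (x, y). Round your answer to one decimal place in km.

(113.1, -75.3)

Distance from S−P lag: d = Δt · v_P v_S / (v_P − v_S) = Δt · (6.83·3.77)/(6.83−3.77) ≈ 8.4147·Δt.
So d_JRSC = 175.56, d_TPNV = 267.87, d_MCB = 109.75 km.
Circle about each station: (x − 72.5)² + (y − 95.5)² = 175.56²; (x + 111.3)² + (y − 71.0)² = 267.87²; (x − 162.5)² + (y + 173.3)² = 109.75².
Subtracting the JRSC equation from the TPNV and MCB equations removes the quadratic terms:
-367.6 x − 49.0 y = -37880.83
180.0 x − 537.6 y = 60838.89
Solving the 2×2 system: x ≈ 113.1, y ≈ -75.3 km.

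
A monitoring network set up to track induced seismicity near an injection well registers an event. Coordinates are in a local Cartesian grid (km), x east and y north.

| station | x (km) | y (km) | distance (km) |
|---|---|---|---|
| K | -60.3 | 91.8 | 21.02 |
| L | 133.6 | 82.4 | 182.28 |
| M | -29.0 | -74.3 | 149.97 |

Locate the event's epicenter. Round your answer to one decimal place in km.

Circle about each station: (x + 60.3)² + (y − 91.8)² = 21.02²; (x − 133.6)² + (y − 82.4)² = 182.28²; (x + 29.0)² + (y + 74.3)² = 149.97².
Subtracting pairs of circle equations eliminates x²+y² and gives linear equations (the radical axes):
387.8 x − 18.8 y = -20208.77
62.6 x − 332.2 y = -27751.00
Solving the 2×2 system: x ≈ -48.5, y ≈ 74.4 km.

(-48.5, 74.4)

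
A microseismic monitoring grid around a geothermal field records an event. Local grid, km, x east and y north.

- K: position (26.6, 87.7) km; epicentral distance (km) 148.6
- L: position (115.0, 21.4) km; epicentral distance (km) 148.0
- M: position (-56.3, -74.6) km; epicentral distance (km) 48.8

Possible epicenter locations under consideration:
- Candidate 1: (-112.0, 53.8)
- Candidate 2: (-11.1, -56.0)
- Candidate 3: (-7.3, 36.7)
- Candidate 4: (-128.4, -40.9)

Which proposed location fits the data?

Candidate 2

For each candidate, compare |candidate − station| to the reported distance:
Candidate 1: residuals K 5.9, L 81.3, M 91.2 → max 91.2 km
Candidate 2: residuals K 0.0, L 0.0, M 0.1 → max 0.1 km
Candidate 3: residuals K 87.4, L 24.7, M 72.8 → max 87.4 km
Candidate 4: residuals K 52.8, L 103.2, M 30.8 → max 103.2 km
Only Candidate 2 has all residuals ≈ 0.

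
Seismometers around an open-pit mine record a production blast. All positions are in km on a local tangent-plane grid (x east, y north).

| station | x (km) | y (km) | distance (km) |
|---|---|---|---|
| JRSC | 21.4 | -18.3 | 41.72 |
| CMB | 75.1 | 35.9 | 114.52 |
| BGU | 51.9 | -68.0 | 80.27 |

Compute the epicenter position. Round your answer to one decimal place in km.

Circle about each station: (x − 21.4)² + (y + 18.3)² = 41.72²; (x − 75.1)² + (y − 35.9)² = 114.52²; (x − 51.9)² + (y + 68.0)² = 80.27².
Subtracting the JRSC equation from the CMB and BGU equations removes the quadratic terms:
107.4 x + 108.4 y = -5238.30
61.0 x − 99.4 y = 1822.05
Solving the 2×2 system: x ≈ -18.7, y ≈ -29.8 km.

x ≈ -18.7 km, y ≈ -29.8 km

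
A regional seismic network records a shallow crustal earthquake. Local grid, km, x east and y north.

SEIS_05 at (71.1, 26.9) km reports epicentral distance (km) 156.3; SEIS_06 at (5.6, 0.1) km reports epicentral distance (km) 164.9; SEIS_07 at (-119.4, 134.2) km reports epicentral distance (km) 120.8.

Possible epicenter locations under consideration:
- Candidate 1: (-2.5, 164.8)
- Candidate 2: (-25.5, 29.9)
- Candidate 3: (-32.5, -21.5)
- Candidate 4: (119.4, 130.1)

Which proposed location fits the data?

For each candidate, compare |candidate − station| to the reported distance:
Candidate 1: residuals SEIS_05 0.0, SEIS_06 0.0, SEIS_07 0.0 → max 0.0 km
Candidate 2: residuals SEIS_05 59.7, SEIS_06 121.8, SEIS_07 19.5 → max 121.8 km
Candidate 3: residuals SEIS_05 42.0, SEIS_06 121.1, SEIS_07 57.5 → max 121.1 km
Candidate 4: residuals SEIS_05 42.4, SEIS_06 7.9, SEIS_07 118.0 → max 118.0 km
Only Candidate 1 has all residuals ≈ 0.

Candidate 1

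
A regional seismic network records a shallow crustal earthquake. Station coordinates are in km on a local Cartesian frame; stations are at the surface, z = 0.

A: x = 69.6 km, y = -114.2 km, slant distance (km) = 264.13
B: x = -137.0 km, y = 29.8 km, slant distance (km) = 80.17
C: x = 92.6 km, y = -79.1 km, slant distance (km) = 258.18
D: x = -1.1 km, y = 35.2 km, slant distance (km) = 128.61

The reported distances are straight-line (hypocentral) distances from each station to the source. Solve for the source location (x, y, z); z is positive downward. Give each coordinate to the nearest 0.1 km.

x ≈ -107.8 km, y ≈ 71.4 km, depth ≈ 62.0 km

Each station gives a sphere (x−x_i)² + (y−y_i)² + z² = d_i² (stations at z=0).
Subtracting the A sphere from B and C: z² cancels, leaving linear equations in x and y:
-413.2 x + 288.0 y = 65108.67
46.0 x + 70.2 y = 53.51
Solving: x ≈ -107.804, y ≈ 71.403 km (keep extra digits for the depth step; rounded: -107.8, 71.4).
Then from the A sphere: z² = 264.13² − (x − 69.6)² − (y + 114.2)² with x = -107.804, y = 71.403, so z ≈ 62.000 ≈ 62.0 km.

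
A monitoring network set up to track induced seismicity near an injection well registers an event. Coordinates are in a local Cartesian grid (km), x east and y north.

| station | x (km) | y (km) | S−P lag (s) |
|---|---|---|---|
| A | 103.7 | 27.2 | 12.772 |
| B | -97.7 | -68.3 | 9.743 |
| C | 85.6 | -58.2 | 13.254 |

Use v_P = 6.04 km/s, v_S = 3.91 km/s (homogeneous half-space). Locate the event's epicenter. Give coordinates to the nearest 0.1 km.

Distance from S−P lag: d = Δt · v_P v_S / (v_P − v_S) = Δt · (6.04·3.91)/(6.04−3.91) ≈ 11.0875·Δt.
So d_A = 141.61, d_B = 108.03, d_C = 146.95 km.
Circle about each station: (x − 103.7)² + (y − 27.2)² = 141.61²; (x + 97.7)² + (y + 68.3)² = 108.03²; (x − 85.6)² + (y + 58.2)² = 146.95².
Subtracting pairs of circle equations eliminates x²+y² and gives linear equations (the radical axes):
-402.8 x − 191.0 y = 11099.56
-36.2 x − 170.8 y = -2319.84
Solving the 2×2 system: x ≈ -37.8, y ≈ 21.6 km.
Check against A (with the unrounded x, y): √((x − 103.7)²+(y − 27.2)²) = 141.61 ≈ 141.61 km. ✓

-37.8 km east, 21.6 km north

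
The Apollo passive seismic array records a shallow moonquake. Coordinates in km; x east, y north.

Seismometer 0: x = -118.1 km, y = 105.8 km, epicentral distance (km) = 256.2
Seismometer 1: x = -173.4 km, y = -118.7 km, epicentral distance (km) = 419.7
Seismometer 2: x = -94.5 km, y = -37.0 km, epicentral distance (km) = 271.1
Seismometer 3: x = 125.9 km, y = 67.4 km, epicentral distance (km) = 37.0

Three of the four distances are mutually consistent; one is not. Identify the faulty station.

Solve using three stations at a time. Using Seismometer 0, Seismometer 2, Seismometer 3 (subtract circle equations pairwise → linear system) gives (x, y) ≈ (138.1, 102.3).
Distances from that point to each station vs reported:
  Seismometer 0: calculated 256.2 vs reported 256.2 → residual 0.0 km
  Seismometer 1: calculated 381.9 vs reported 419.7 → residual 37.8 km
  Seismometer 2: calculated 271.1 vs reported 271.1 → residual 0.0 km
  Seismometer 3: calculated 37.0 vs reported 37.0 → residual 0.0 km
Seismometer 0, Seismometer 2, Seismometer 3 are mutually consistent (residuals ≈ 0); Seismometer 1 is off by 37.8 km.

Seismometer 1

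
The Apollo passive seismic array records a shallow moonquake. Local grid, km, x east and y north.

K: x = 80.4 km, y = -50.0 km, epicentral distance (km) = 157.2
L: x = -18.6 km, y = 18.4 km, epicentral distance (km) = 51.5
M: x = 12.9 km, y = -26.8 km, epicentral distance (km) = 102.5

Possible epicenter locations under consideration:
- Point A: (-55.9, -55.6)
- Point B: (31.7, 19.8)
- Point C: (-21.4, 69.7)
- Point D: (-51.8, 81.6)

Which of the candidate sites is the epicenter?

For each candidate, compare |candidate − station| to the reported distance:
Point A: residuals K 20.8, L 31.4, M 27.9 → max 31.4 km
Point B: residuals K 72.1, L 1.2, M 52.3 → max 72.1 km
Point C: residuals K 0.1, L 0.1, M 0.1 → max 0.1 km
Point D: residuals K 29.3, L 19.9, M 23.7 → max 29.3 km
Only Point C has all residuals ≈ 0.

Point C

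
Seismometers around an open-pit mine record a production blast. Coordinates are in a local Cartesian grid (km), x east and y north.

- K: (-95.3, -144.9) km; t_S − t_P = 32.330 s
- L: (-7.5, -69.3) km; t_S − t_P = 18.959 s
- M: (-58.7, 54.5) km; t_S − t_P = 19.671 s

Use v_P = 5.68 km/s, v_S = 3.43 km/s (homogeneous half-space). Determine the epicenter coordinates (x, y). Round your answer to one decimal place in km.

x ≈ 111.3 km, y ≈ 44.0 km

Distance from S−P lag: d = Δt · v_P v_S / (v_P − v_S) = Δt · (5.68·3.43)/(5.68−3.43) ≈ 8.6588·Δt.
So d_K = 279.94, d_L = 164.16, d_M = 170.33 km.
Circle about each station: (x + 95.3)² + (y + 144.9)² = 279.94²; (x + 7.5)² + (y + 69.3)² = 164.16²; (x + 58.7)² + (y − 54.5)² = 170.33².
Subtracting the K equation from the L and M equations removes the quadratic terms:
175.6 x + 151.2 y = 26198.54
73.2 x + 398.8 y = 25691.93
Solving the 2×2 system: x ≈ 111.3, y ≈ 44.0 km.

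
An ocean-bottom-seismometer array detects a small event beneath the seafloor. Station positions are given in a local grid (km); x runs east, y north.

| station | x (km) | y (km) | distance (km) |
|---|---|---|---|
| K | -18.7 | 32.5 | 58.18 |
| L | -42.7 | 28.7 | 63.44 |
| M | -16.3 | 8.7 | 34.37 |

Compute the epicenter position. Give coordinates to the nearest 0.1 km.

Circle about each station: (x + 18.7)² + (y − 32.5)² = 58.18²; (x + 42.7)² + (y − 28.7)² = 63.44²; (x + 16.3)² + (y − 8.7)² = 34.37².
Subtracting pairs of circle equations eliminates x²+y² and gives linear equations (the radical axes):
-48.0 x − 7.6 y = 601.32
4.8 x − 47.6 y = 1139.06
Solving the 2×2 system: x ≈ -8.6, y ≈ -24.8 km.

(-8.6, -24.8)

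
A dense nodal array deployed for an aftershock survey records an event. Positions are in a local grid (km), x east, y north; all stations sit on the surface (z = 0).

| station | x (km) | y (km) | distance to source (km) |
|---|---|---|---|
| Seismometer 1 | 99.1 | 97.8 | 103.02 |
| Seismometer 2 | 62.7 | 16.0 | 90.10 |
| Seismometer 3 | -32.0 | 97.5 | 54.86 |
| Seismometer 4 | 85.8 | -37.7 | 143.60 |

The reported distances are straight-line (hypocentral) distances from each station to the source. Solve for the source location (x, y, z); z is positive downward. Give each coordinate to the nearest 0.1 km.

x ≈ 4.6 km, y ≈ 75.6 km, depth ≈ 34.5 km

Each station gives a sphere (x−x_i)² + (y−y_i)² + z² = d_i² (stations at z=0).
Subtracting the Seismometer 1 sphere from Seismometer 2 and Seismometer 3: z² cancels, leaving linear equations in x and y:
-72.8 x − 163.6 y = -12703.25
-262.2 x − 0.6 y = -1251.90
Solving: x ≈ 4.602, y ≈ 75.601 km (keep extra digits for the depth step; rounded: 4.6, 75.6).
Then from the Seismometer 1 sphere: z² = 103.02² − (x − 99.1)² − (y − 97.8)² with x = 4.602, y = 75.601, so z ≈ 34.503 ≈ 34.5 km.
Check against Seismometer 4 (with the unrounded solution): distance 143.60 ≈ 143.60 km. ✓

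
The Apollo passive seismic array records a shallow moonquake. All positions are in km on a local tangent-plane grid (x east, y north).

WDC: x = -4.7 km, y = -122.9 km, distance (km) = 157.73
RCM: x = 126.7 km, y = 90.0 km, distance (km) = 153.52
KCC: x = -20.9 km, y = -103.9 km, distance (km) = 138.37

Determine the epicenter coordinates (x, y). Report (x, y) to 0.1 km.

Circle about each station: (x + 4.7)² + (y + 122.9)² = 157.73²; (x − 126.7)² + (y − 90.0)² = 153.52²; (x + 20.9)² + (y + 103.9)² = 138.37².
Subtracting pairs of circle equations eliminates x²+y² and gives linear equations (the radical axes):
262.8 x + 425.8 y = 10336.75
-32.4 x + 38.0 y = 1838.02
Solving the 2×2 system: x ≈ -16.4, y ≈ 34.4 km.

x ≈ -16.4 km, y ≈ 34.4 km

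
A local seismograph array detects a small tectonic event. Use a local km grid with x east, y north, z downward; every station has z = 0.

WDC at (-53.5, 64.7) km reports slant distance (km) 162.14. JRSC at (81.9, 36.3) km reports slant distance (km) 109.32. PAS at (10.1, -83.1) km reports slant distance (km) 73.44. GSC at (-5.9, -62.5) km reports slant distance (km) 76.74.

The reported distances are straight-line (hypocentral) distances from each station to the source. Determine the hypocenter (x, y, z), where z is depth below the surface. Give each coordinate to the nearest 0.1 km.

x ≈ 45.9 km, y ≈ -50.8 km, depth ≈ 55.4 km

Each station gives a sphere (x−x_i)² + (y−y_i)² + z² = d_i² (stations at z=0).
Subtracting the WDC sphere from JRSC and PAS: z² cancels, leaving linear equations in x and y:
270.8 x − 56.8 y = 15315.48
127.2 x − 295.6 y = 20855.23
Solving: x ≈ 45.901, y ≈ -50.800 km (keep extra digits for the depth step; rounded: 45.9, -50.8).
Then from the WDC sphere: z² = 162.14² − (x + 53.5)² − (y − 64.7)² with x = 45.901, y = -50.800, so z ≈ 55.395 ≈ 55.4 km.
Check against GSC (with the unrounded solution): distance 76.74 ≈ 76.74 km. ✓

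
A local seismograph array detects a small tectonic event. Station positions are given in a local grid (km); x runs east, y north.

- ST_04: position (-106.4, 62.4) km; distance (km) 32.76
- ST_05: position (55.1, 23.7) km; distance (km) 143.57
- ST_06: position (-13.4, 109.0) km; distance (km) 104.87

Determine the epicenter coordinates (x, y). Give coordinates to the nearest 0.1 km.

(-88.0, 35.3)

Circle about each station: (x + 106.4)² + (y − 62.4)² = 32.76²; (x − 55.1)² + (y − 23.7)² = 143.57²; (x + 13.4)² + (y − 109.0)² = 104.87².
Subtracting pairs of circle equations eliminates x²+y² and gives linear equations (the radical axes):
323.0 x − 77.4 y = -31156.15
186.0 x + 93.2 y = -13078.66
Solving the 2×2 system: x ≈ -88.0, y ≈ 35.3 km.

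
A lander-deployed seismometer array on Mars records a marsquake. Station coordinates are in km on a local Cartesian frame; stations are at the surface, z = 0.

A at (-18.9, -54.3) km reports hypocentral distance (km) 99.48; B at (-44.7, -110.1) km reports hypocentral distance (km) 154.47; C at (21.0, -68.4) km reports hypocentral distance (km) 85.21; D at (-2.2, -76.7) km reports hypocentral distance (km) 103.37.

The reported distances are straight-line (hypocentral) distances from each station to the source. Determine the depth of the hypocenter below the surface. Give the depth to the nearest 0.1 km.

Each station gives a sphere (x−x_i)² + (y−y_i)² + z² = d_i² (stations at z=0).
Subtracting the A sphere from B and C: z² cancels, leaving linear equations in x and y:
-51.6 x − 111.6 y = -3150.31
79.8 x − 28.2 y = 4449.39
Solving: x ≈ 56.500, y ≈ 2.105 km (keep extra digits for the depth step; rounded: 56.5, 2.1).
Then from the A sphere: z² = 99.48² − (x + 18.9)² − (y + 54.3)² with x = 56.500, y = 2.105, so z ≈ 32.087 ≈ 32.1 km.
Check against D (with the unrounded solution): distance 103.37 ≈ 103.37 km. ✓

z ≈ 32.1 km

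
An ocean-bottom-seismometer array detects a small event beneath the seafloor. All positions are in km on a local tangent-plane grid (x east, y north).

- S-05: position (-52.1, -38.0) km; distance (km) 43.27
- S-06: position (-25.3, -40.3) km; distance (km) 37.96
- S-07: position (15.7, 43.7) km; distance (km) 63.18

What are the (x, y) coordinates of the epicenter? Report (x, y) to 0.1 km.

Circle about each station: (x + 52.1)² + (y + 38.0)² = 43.27²; (x + 25.3)² + (y + 40.3)² = 37.96²; (x − 15.7)² + (y − 43.7)² = 63.18².
Subtracting the S-05 equation from the S-06 and S-07 equations removes the quadratic terms:
53.6 x − 4.6 y = -1462.90
135.6 x + 163.4 y = -4121.65
Solving the 2×2 system: x ≈ -27.5, y ≈ -2.4 km.

(-27.5, -2.4)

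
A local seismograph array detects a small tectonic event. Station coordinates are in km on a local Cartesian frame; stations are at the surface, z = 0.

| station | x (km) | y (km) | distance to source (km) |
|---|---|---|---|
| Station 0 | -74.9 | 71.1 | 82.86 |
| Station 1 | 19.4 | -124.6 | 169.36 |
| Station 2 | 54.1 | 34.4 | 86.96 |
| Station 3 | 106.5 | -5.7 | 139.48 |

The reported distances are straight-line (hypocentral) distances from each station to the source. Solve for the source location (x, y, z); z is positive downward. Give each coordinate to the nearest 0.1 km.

(-18.6, 33.4, 47.7)

Each station gives a sphere (x−x_i)² + (y−y_i)² + z² = d_i² (stations at z=0).
Subtracting the Station 0 sphere from Station 1 and Station 2: z² cancels, leaving linear equations in x and y:
188.6 x − 391.4 y = -16580.73
258.0 x − 73.4 y = -7251.31
Solving: x ≈ -18.604, y ≈ 33.398 km (keep extra digits for the depth step; rounded: -18.6, 33.4).
Then from the Station 0 sphere: z² = 82.86² − (x + 74.9)² − (y − 71.1)² with x = -18.604, y = 33.398, so z ≈ 47.698 ≈ 47.7 km.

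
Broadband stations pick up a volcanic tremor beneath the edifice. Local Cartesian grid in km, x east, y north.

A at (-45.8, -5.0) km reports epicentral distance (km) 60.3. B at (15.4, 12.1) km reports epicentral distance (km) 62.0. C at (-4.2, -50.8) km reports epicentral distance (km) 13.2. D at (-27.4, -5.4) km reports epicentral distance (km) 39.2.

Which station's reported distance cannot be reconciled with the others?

A

Solve using three stations at a time. Using B, C, D (subtract circle equations pairwise → linear system) gives (x, y) ≈ (-14.3, -42.3).
Distances from that point to each station vs reported:
  A: calculated 48.9 vs reported 60.3 → residual 11.4 km
  B: calculated 62.0 vs reported 62.0 → residual 0.0 km
  C: calculated 13.2 vs reported 13.2 → residual 0.0 km
  D: calculated 39.2 vs reported 39.2 → residual 0.0 km
B, C, D are mutually consistent (residuals ≈ 0); A is off by 11.4 km.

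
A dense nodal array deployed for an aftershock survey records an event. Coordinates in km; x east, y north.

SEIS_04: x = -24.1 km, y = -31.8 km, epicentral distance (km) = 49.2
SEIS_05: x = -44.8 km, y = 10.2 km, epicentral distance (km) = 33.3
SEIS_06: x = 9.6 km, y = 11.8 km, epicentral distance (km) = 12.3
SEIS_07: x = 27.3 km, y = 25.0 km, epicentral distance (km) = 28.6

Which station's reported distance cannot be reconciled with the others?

SEIS_05

Solve using three stations at a time. Using SEIS_04, SEIS_06, SEIS_07 (subtract circle equations pairwise → linear system) gives (x, y) ≈ (13.1, 0.3).
Distances from that point to each station vs reported:
  SEIS_04: calculated 49.1 vs reported 49.2 → residual 0.1 km
  SEIS_05: calculated 58.8 vs reported 33.3 → residual 25.5 km
  SEIS_06: calculated 12.1 vs reported 12.3 → residual 0.2 km
  SEIS_07: calculated 28.5 vs reported 28.6 → residual 0.1 km
SEIS_04, SEIS_06, SEIS_07 are mutually consistent (residuals ≈ 0); SEIS_05 is off by 25.5 km.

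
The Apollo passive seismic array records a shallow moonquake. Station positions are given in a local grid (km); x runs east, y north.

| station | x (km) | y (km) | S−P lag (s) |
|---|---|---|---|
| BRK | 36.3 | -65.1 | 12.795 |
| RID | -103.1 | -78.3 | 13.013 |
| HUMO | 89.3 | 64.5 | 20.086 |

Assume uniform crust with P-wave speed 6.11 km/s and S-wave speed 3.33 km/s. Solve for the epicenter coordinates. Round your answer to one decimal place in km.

x ≈ -38.3 km, y ≈ -8.5 km

Distance from S−P lag: d = Δt · v_P v_S / (v_P − v_S) = Δt · (6.11·3.33)/(6.11−3.33) ≈ 7.3188·Δt.
So d_BRK = 93.64, d_RID = 95.24, d_HUMO = 147.01 km.
Circle about each station: (x − 36.3)² + (y + 65.1)² = 93.64²; (x + 103.1)² + (y + 78.3)² = 95.24²; (x − 89.3)² + (y − 64.5)² = 147.01².
Subtracting the BRK equation from the RID and HUMO equations removes the quadratic terms:
-278.8 x − 26.4 y = 10902.59
106.0 x + 259.2 y = -6264.45
Solving the 2×2 system: x ≈ -38.3, y ≈ -8.5 km.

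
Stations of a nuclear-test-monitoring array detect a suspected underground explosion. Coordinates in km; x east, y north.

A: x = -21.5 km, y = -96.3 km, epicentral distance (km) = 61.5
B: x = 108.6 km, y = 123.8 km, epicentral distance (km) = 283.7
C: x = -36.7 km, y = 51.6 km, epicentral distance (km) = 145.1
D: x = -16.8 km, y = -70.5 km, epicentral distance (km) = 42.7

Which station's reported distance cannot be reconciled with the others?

Solve using three stations at a time. Using A, B, C (subtract circle equations pairwise → linear system) gives (x, y) ≈ (-82.2, -86.2).
Distances from that point to each station vs reported:
  A: calculated 61.5 vs reported 61.5 → residual 0.0 km
  B: calculated 283.7 vs reported 283.7 → residual 0.0 km
  C: calculated 145.1 vs reported 145.1 → residual 0.0 km
  D: calculated 67.2 vs reported 42.7 → residual 24.5 km
A, B, C are mutually consistent (residuals ≈ 0); D is off by 24.5 km.

D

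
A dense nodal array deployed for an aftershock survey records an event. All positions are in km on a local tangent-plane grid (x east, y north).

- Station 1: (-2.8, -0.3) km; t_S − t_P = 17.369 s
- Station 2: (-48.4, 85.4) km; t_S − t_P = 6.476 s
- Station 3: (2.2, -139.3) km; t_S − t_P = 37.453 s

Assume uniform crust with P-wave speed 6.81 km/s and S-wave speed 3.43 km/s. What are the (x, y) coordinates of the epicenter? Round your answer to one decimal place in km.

x ≈ -18.5 km, y ≈ 118.7 km

Distance from S−P lag: d = Δt · v_P v_S / (v_P − v_S) = Δt · (6.81·3.43)/(6.81−3.43) ≈ 6.9107·Δt.
So d_Station 1 = 120.03, d_Station 2 = 44.75, d_Station 3 = 258.83 km.
Circle about each station: (x + 2.8)² + (y + 0.3)² = 120.03²; (x + 48.4)² + (y − 85.4)² = 44.75²; (x − 2.2)² + (y + 139.3)² = 258.83².
Subtracting the Station 1 equation from the Station 2 and Station 3 equations removes the quadratic terms:
-91.2 x + 171.4 y = 22032.43
10.0 x − 278.0 y = -33184.37
Solving the 2×2 system: x ≈ -18.5, y ≈ 118.7 km.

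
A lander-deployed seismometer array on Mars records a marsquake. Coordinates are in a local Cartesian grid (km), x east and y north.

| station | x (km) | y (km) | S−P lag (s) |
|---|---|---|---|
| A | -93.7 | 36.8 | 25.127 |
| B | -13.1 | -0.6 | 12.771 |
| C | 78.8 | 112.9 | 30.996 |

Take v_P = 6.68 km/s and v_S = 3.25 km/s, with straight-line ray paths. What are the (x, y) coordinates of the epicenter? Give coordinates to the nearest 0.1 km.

20.1 km east, -74.3 km north

Distance from S−P lag: d = Δt · v_P v_S / (v_P − v_S) = Δt · (6.68·3.25)/(6.68−3.25) ≈ 6.3294·Δt.
So d_A = 159.04, d_B = 80.83, d_C = 196.19 km.
Circle about each station: (x + 93.7)² + (y − 36.8)² = 159.04²; (x + 13.1)² + (y + 0.6)² = 80.83²; (x − 78.8)² + (y − 112.9)² = 196.19².
Subtracting pairs of circle equations eliminates x²+y² and gives linear equations (the radical axes):
161.2 x − 74.8 y = 8798.27
345.0 x + 152.2 y = -4374.87
Solving the 2×2 system: x ≈ 20.1, y ≈ -74.3 km.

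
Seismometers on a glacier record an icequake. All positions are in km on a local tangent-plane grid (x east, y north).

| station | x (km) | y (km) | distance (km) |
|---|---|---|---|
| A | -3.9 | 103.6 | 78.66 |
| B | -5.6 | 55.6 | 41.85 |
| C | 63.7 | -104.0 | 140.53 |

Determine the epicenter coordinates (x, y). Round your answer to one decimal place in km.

Circle about each station: (x + 3.9)² + (y − 103.6)² = 78.66²; (x + 5.6)² + (y − 55.6)² = 41.85²; (x − 63.7)² + (y + 104.0)² = 140.53².
Subtracting the A equation from the B and C equations removes the quadratic terms:
-3.4 x − 96.0 y = -3189.48
135.2 x − 415.2 y = -9435.77
Solving the 2×2 system: x ≈ 29.1, y ≈ 32.2 km.

29.1 km east, 32.2 km north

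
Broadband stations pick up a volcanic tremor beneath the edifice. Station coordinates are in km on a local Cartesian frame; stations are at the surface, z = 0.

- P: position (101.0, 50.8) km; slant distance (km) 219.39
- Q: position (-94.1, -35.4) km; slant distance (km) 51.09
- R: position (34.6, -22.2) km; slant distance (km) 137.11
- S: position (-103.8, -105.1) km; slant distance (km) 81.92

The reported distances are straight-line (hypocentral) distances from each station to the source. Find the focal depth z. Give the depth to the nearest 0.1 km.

depth ≈ 50.6 km

Each station gives a sphere (x−x_i)² + (y−y_i)² + z² = d_i² (stations at z=0).
Subtracting the P sphere from Q and R: z² cancels, leaving linear equations in x and y:
-390.2 x − 172.4 y = 42848.11
-132.8 x − 146.0 y = 18241.18
Solving: x ≈ -91.301, y ≈ -41.893 km (keep extra digits for the depth step; rounded: -91.3, -41.9).
Then from the P sphere: z² = 219.39² − (x − 101.0)² − (y − 50.8)² with x = -91.301, y = -41.893, so z ≈ 50.599 ≈ 50.6 km.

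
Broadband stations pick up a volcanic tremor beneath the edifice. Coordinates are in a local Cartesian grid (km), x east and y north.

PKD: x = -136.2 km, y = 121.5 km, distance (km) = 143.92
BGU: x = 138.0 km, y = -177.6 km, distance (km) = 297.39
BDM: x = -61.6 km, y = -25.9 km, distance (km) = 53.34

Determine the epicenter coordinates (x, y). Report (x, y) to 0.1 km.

-114.7 km east, -20.8 km north

Circle about each station: (x + 136.2)² + (y − 121.5)² = 143.92²; (x − 138.0)² + (y + 177.6)² = 297.39²; (x + 61.6)² + (y + 25.9)² = 53.34².
Subtracting the PKD equation from the BGU and BDM equations removes the quadratic terms:
548.4 x − 598.2 y = -50454.78
149.2 x − 294.8 y = -10979.51
Solving the 2×2 system: x ≈ -114.7, y ≈ -20.8 km.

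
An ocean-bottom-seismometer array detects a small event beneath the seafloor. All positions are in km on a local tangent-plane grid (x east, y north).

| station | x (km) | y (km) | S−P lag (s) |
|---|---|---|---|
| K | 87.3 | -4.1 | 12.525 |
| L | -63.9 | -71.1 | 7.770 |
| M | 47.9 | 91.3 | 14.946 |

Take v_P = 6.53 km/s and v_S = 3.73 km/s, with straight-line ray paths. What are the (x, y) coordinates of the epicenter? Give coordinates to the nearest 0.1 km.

Distance from S−P lag: d = Δt · v_P v_S / (v_P − v_S) = Δt · (6.53·3.73)/(6.53−3.73) ≈ 8.6989·Δt.
So d_K = 108.95, d_L = 67.59, d_M = 130.01 km.
Circle about each station: (x − 87.3)² + (y + 4.1)² = 108.95²; (x + 63.9)² + (y + 71.1)² = 67.59²; (x − 47.9)² + (y − 91.3)² = 130.01².
Subtracting pairs of circle equations eliminates x²+y² and gives linear equations (the radical axes):
-302.4 x − 134.0 y = 8802.01
-78.8 x + 190.8 y = -2040.50
Solving the 2×2 system: x ≈ -20.6, y ≈ -19.2 km.

(-20.6, -19.2)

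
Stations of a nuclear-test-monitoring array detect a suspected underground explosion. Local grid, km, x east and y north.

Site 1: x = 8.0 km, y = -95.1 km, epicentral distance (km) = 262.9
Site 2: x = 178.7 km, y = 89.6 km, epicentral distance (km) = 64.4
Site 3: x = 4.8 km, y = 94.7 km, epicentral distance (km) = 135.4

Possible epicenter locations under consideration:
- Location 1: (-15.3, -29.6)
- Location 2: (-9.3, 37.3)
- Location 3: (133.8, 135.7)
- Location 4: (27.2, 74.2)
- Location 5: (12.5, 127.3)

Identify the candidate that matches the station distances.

Location 3

For each candidate, compare |candidate − station| to the reported distance:
Location 1: residuals Site 1 193.4, Site 2 163.3, Site 3 9.5 → max 193.4 km
Location 2: residuals Site 1 129.4, Site 2 130.7, Site 3 76.3 → max 130.7 km
Location 3: residuals Site 1 0.0, Site 2 0.0, Site 3 0.0 → max 0.0 km
Location 4: residuals Site 1 92.5, Site 2 87.9, Site 3 105.0 → max 105.0 km
Location 5: residuals Site 1 40.5, Site 2 106.0, Site 3 101.9 → max 106.0 km
Only Location 3 has all residuals ≈ 0.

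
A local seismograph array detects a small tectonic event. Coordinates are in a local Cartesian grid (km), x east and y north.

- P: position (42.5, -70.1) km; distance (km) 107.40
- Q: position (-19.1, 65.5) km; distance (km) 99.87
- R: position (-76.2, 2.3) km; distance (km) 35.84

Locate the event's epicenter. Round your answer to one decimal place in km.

(-56.0, -27.3)

Circle about each station: (x − 42.5)² + (y + 70.1)² = 107.40²; (x + 19.1)² + (y − 65.5)² = 99.87²; (x + 76.2)² + (y − 2.3)² = 35.84².
Subtracting the P equation from the Q and R equations removes the quadratic terms:
-123.2 x + 271.2 y = -504.46
-237.4 x + 144.8 y = 9341.72
Solving the 2×2 system: x ≈ -56.0, y ≈ -27.3 km.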